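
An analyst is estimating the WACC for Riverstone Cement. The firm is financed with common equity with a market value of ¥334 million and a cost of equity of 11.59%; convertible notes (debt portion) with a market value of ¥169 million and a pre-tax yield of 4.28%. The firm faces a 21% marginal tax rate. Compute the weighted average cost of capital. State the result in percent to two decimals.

Total capital V = 334 + 169 = 503.
Equity: weight = 334/503 = 0.6640; cost = 11.59%.
Convertible notes (debt portion): weight = 169/503 = 0.3360; after-tax cost = 4.28% × (1 − 21%) = 3.3812%.
WACC = 0.6640 × 11.5900% + 0.3360 × 3.3812% = 8.8320%.

8.83%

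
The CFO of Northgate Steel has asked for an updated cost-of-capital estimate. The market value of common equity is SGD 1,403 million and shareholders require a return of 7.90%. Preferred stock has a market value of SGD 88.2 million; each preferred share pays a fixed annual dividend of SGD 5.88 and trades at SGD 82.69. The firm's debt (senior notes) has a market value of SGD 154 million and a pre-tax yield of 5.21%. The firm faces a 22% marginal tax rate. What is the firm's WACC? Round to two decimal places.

7.50%

Cost of preferred: Rp = 5.88 / 82.69 = 7.1109%.
Total capital V = 1403 + 88.2 + 154 = 1645.2.
Equity: weight = 1403/1645.2 = 0.8528; cost = 7.9%.
Preferred: weight = 88.2/1645.2 = 0.0536; cost = 7.1109%.
Senior notes: weight = 154/1645.2 = 0.0936; after-tax cost = 5.21% × (1 − 22%) = 4.0638%.
WACC = 0.8528 × 7.9000% + 0.0536 × 7.1109% + 0.0936 × 4.0638% = 7.4986%.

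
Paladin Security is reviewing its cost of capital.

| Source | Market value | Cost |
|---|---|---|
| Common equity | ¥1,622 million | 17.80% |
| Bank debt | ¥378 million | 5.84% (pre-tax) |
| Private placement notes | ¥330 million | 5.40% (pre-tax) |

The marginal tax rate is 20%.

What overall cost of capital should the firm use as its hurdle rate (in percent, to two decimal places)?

Total capital V = 1622 + 378 + 330 = 2330.
Equity: weight = 1622/2330 = 0.6961; cost = 17.8%.
Bank debt: weight = 378/2330 = 0.1622; after-tax cost = 5.84% × (1 − 20%) = 4.6720%.
Private placement notes: weight = 330/2330 = 0.1416; after-tax cost = 5.4% × (1 − 20%) = 4.3200%.
WACC = 0.6961 × 17.8000% + 0.1622 × 4.6720% + 0.1416 × 4.3200% = 13.7610%.

13.76%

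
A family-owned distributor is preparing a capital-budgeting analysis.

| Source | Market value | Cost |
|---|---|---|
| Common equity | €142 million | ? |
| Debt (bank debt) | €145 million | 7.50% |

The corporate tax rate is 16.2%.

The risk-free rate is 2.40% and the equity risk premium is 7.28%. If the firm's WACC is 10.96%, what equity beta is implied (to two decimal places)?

Total capital V = 142 + 145 = 287.
Equity weight = 142/287 = 0.4948.
Bank debt weight = 145/287 = 0.5052.
Debt contribution = 0.5052 × 7.5% × (1 − 16.2%) = 3.1753%.
Required equity contribution = 10.96% − 3.1753% = 7.7847%  ⇒  Re = 15.7338%.
CAPM: 15.7338% = 2.4% + β × 7.28%  ⇒  β = 1.8316.

1.83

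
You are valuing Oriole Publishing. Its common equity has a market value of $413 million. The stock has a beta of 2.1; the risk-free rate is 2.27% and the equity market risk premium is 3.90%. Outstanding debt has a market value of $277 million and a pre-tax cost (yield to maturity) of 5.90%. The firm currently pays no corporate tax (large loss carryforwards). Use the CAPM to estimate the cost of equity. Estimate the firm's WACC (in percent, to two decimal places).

Cost of equity via CAPM: Re = 2.27% + 2.1 × 3.9% = 10.4600%.
Total capital V = 413 + 277 = 690.
Equity: weight = 413/690 = 0.5986; cost = 10.46%.
Debt: weight = 277/690 = 0.4014; after-tax cost = 5.9% × (1 − 0%) = 5.9000%.
WACC = 0.5986 × 10.4600% + 0.4014 × 5.9000% = 8.6294%.

8.63%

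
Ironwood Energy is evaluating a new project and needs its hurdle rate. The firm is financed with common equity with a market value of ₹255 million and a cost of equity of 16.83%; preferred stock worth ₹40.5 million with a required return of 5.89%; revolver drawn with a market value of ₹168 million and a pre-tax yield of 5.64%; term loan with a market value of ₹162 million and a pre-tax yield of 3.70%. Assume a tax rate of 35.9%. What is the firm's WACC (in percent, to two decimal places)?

Total capital V = 255 + 40.5 + 168 + 162 = 625.5.
Equity: weight = 255/625.5 = 0.4077; cost = 16.83%.
Preferred: weight = 40.5/625.5 = 0.0647; cost = 5.89%.
Revolver drawn: weight = 168/625.5 = 0.2686; after-tax cost = 5.64% × (1 − 35.9%) = 3.6152%.
Term loan: weight = 162/625.5 = 0.2590; after-tax cost = 3.7% × (1 − 35.9%) = 2.3717%.
WACC = 0.4077 × 16.8300% + 0.0647 × 5.8900% + 0.2686 × 3.6152% + 0.2590 × 2.3717% = 8.8278%.

8.83%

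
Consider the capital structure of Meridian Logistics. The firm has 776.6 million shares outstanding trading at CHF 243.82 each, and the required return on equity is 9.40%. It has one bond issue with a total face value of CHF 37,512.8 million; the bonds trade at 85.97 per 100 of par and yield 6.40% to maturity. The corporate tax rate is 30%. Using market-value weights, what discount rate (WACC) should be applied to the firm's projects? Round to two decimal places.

Market value of equity E = 243.82 × 776.6m = 189350.612m. Market value of debt D = 37512.8m × 85.97/100 = 32249.75416m.
Total capital V = 189350.612 + 32249.75416 = 221600.36616.
Equity: weight = 189350.612/221600.36616 = 0.8545; cost = 9.4%.
Bonds outstanding: weight = 32249.75416/221600.36616 = 0.1455; after-tax cost = 6.4% × (1 − 30%) = 4.4800%.
WACC = 0.8545 × 9.4000% + 0.1455 × 4.4800% = 8.6840%.

8.68%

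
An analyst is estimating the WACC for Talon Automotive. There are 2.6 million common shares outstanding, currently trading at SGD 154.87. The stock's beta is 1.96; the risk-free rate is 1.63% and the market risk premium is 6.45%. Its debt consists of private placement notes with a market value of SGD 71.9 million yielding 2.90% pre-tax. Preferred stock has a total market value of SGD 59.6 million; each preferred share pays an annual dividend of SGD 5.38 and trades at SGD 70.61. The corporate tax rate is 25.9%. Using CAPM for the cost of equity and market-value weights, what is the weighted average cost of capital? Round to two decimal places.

11.90%

Cost of equity via CAPM: Re = 1.63% + 1.96 × 6.45% = 14.2720%.
Cost of preferred: Rp = 5.38 / 70.61 = 7.6193%.
Market value of equity E = 154.87 × 2.6m = 402.662m.
Total capital V = 402.662 + 59.6 + 71.9 = 534.162.
Equity: weight = 402.662/534.162 = 0.7538; cost = 14.272%.
Preferred: weight = 59.6/534.162 = 0.1116; cost = 7.6193%.
Private placement notes: weight = 71.9/534.162 = 0.1346; after-tax cost = 2.9% × (1 − 25.9%) = 2.1489%.
WACC = 0.7538 × 14.2720% + 0.1116 × 7.6193% + 0.1346 × 2.1489% = 11.8979%.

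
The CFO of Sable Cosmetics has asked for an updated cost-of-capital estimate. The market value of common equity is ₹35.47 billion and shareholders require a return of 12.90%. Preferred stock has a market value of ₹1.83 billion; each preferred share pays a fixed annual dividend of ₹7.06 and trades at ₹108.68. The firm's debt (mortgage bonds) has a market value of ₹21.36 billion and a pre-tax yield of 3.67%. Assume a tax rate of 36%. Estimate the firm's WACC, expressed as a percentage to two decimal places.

8.86%

Cost of preferred: Rp = 7.06 / 108.68 = 6.4961%.
Total capital V = 35.47 + 1.83 + 21.36 = 58.66.
Equity: weight = 35.47/58.66 = 0.6047; cost = 12.9%.
Preferred: weight = 1.83/58.66 = 0.0312; cost = 6.4961%.
Mortgage bonds: weight = 21.36/58.66 = 0.3641; after-tax cost = 3.67% × (1 − 36%) = 2.3488%.
WACC = 0.6047 × 12.9000% + 0.0312 × 6.4961% + 0.3641 × 2.3488% = 8.8582%.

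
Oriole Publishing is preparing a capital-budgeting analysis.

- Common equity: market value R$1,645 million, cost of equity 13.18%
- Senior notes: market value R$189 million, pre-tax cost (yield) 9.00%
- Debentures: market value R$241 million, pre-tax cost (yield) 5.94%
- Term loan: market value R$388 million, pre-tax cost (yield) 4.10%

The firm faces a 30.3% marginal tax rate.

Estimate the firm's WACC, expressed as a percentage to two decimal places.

Total capital V = 1645 + 189 + 241 + 388 = 2463.
Equity: weight = 1645/2463 = 0.6679; cost = 13.18%.
Senior notes: weight = 189/2463 = 0.0767; after-tax cost = 9% × (1 − 30.3%) = 6.2730%.
Debentures: weight = 241/2463 = 0.0978; after-tax cost = 5.94% × (1 − 30.3%) = 4.1402%.
Term loan: weight = 388/2463 = 0.1575; after-tax cost = 4.1% × (1 − 30.3%) = 2.8577%.
WACC = 0.6679 × 13.1800% + 0.0767 × 6.2730% + 0.0978 × 4.1402% + 0.1575 × 2.8577% = 10.1394%.

10.14%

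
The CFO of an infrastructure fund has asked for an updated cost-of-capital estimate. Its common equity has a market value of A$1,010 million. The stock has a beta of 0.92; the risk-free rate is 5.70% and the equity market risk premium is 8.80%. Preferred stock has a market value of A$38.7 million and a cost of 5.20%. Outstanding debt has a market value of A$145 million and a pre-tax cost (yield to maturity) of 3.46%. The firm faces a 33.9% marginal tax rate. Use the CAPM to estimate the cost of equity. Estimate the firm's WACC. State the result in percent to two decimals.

12.12%

Cost of equity via CAPM: Re = 5.7% + 0.92 × 8.8% = 13.7960%.
Total capital V = 1010 + 38.7 + 145 = 1193.7.
Equity: weight = 1010/1193.7 = 0.8461; cost = 13.796%.
Preferred: weight = 38.7/1193.7 = 0.0324; cost = 5.2%.
Debt: weight = 145/1193.7 = 0.1215; after-tax cost = 3.46% × (1 − 33.9%) = 2.2871%.
WACC = 0.8461 × 13.7960% + 0.0324 × 5.2000% + 0.1215 × 2.2871% = 12.1193%.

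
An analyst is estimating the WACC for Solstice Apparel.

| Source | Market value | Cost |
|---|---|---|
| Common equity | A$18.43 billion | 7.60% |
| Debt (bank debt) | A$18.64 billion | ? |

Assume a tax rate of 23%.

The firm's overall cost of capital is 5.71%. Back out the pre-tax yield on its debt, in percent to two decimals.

4.99%

Total capital V = 18.43 + 18.64 = 37.07.
Equity weight = 18.43/37.07 = 0.4972.
Bank debt weight = 18.64/37.07 = 0.5028.
Equity contribution = 0.4972 × 7.6% = 3.7785%.
Remaining for debt = 5.71% − 3.7785% = 1.9315%.
Rd × (1 − 23%) × 0.5028 = 1.9315%  ⇒  Rd = 4.9887%.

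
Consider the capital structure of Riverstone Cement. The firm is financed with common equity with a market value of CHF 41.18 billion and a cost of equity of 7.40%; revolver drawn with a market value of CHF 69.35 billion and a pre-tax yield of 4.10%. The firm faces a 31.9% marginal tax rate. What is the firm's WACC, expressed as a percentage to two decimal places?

Total capital V = 41.18 + 69.35 = 110.53.
Equity: weight = 41.18/110.53 = 0.3726; cost = 7.4%.
Revolver drawn: weight = 69.35/110.53 = 0.6274; after-tax cost = 4.1% × (1 − 31.9%) = 2.7921%.
WACC = 0.3726 × 7.4000% + 0.6274 × 2.7921% = 4.5089%.

4.51%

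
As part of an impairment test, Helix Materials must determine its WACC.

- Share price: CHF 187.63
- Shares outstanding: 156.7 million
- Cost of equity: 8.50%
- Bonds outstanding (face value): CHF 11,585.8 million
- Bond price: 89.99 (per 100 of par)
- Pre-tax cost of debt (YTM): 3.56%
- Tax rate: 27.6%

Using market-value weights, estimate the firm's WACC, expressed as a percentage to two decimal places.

6.95%

Market value of equity E = 187.63 × 156.7m = 29401.621m. Market value of debt D = 11585.8m × 89.99/100 = 10426.06142m.
Total capital V = 29401.621 + 10426.06142 = 39827.68242.
Equity: weight = 29401.621/39827.68242 = 0.7382; cost = 8.5%.
Bonds outstanding: weight = 10426.06142/39827.68242 = 0.2618; after-tax cost = 3.56% × (1 − 27.6%) = 2.5774%.
WACC = 0.7382 × 8.5000% + 0.2618 × 2.5774% = 6.9496%.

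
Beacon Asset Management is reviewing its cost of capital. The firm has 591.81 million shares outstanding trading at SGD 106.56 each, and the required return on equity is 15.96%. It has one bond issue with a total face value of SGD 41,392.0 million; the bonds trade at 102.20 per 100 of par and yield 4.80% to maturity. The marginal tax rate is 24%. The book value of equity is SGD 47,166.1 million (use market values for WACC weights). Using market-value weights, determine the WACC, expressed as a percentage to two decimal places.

11.02%

Market value of equity E = 106.56 × 591.81m = 63063.2736m. Market value of debt D = 41392m × 102.2/100 = 42302.624m.
Total capital V = 63063.2736 + 42302.624 = 105365.8976.
Equity: weight = 63063.2736/105365.8976 = 0.5985; cost = 15.96%.
Bonds outstanding: weight = 42302.624/105365.8976 = 0.4015; after-tax cost = 4.8% × (1 − 24%) = 3.6480%.
WACC = 0.5985 × 15.9600% + 0.4015 × 3.6480% = 11.0169%.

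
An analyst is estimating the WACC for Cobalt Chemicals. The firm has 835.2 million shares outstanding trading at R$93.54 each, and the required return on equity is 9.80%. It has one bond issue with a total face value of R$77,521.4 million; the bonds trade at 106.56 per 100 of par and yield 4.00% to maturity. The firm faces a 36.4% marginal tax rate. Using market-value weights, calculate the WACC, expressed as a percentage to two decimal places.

Market value of equity E = 93.54 × 835.2m = 78124.608m. Market value of debt D = 77521.4m × 106.56/100 = 82606.80384m.
Total capital V = 78124.608 + 82606.80384 = 160731.41184.
Equity: weight = 78124.608/160731.41184 = 0.4861; cost = 9.8%.
Bonds outstanding: weight = 82606.80384/160731.41184 = 0.5139; after-tax cost = 4% × (1 − 36.4%) = 2.5440%.
WACC = 0.4861 × 9.8000% + 0.5139 × 2.5440% = 6.0708%.

6.07%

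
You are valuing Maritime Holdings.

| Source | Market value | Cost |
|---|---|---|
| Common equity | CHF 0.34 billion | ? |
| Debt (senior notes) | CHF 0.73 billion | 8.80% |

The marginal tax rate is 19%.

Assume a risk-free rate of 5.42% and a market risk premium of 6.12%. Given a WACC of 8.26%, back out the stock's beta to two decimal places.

Total capital V = 0.34 + 0.73 = 1.07.
Equity weight = 0.34/1.07 = 0.3178.
Senior notes weight = 0.73/1.07 = 0.6822.
Debt contribution = 0.6822 × 8.8% × (1 − 19%) = 4.8630%.
Required equity contribution = 8.26% − 4.8630% = 3.3970%  ⇒  Re = 10.6905%.
CAPM: 10.6905% = 5.42% + β × 6.12%  ⇒  β = 0.8612.

0.86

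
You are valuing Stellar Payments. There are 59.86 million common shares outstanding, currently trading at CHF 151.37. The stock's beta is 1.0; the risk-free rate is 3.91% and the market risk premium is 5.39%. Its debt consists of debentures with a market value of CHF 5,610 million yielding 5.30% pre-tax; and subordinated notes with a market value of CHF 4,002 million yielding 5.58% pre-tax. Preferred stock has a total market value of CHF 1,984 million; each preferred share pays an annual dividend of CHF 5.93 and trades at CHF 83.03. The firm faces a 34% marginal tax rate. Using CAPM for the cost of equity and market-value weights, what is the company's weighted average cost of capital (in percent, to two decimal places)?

Cost of equity via CAPM: Re = 3.91% + 1.0 × 5.39% = 9.3000%.
Cost of preferred: Rp = 5.93 / 83.03 = 7.1420%.
Market value of equity E = 151.37 × 59.86m = 9061.0082m.
Total capital V = 9061.0082 + 1984 + 5610 + 4002 = 20657.0082.
Equity: weight = 9061.0082/20657.0082 = 0.4386; cost = 9.3%.
Preferred: weight = 1984/20657.0082 = 0.0960; cost = 7.142%.
Debentures: weight = 5610/20657.0082 = 0.2716; after-tax cost = 5.3% × (1 − 34%) = 3.4980%.
Subordinated notes: weight = 4002/20657.0082 = 0.1937; after-tax cost = 5.58% × (1 − 34%) = 3.6828%.
WACC = 0.4386 × 9.3000% + 0.0960 × 7.1420% + 0.2716 × 3.4980% + 0.1937 × 3.6828% = 6.4288%.

6.43%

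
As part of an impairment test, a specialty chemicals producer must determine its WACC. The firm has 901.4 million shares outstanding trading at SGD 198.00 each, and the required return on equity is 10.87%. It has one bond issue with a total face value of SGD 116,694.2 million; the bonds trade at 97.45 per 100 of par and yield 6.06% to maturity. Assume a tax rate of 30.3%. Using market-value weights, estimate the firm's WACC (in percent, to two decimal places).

Market value of equity E = 198.0 × 901.4m = 178477.2m. Market value of debt D = 116694.2m × 97.45/100 = 113718.4979m.
Total capital V = 178477.2 + 113718.4979 = 292195.6979.
Equity: weight = 178477.2/292195.6979 = 0.6108; cost = 10.87%.
Bonds outstanding: weight = 113718.4979/292195.6979 = 0.3892; after-tax cost = 6.06% × (1 − 30.3%) = 4.2238%.
WACC = 0.6108 × 10.8700% + 0.3892 × 4.2238% = 8.2834%.

8.28%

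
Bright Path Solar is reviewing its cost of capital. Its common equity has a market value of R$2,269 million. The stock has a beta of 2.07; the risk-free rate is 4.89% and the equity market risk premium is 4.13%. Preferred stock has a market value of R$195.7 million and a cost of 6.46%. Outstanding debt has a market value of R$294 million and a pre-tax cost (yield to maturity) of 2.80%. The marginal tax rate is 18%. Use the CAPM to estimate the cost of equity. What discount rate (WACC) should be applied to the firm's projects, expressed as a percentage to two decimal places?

11.76%

Cost of equity via CAPM: Re = 4.89% + 2.07 × 4.13% = 13.4391%.
Total capital V = 2269 + 195.7 + 294 = 2758.7.
Equity: weight = 2269/2758.7 = 0.8225; cost = 13.4391%.
Preferred: weight = 195.7/2758.7 = 0.0709; cost = 6.46%.
Debt: weight = 294/2758.7 = 0.1066; after-tax cost = 2.8% × (1 − 18%) = 2.2960%.
WACC = 0.8225 × 13.4391% + 0.0709 × 6.4600% + 0.1066 × 2.2960% = 11.7565%.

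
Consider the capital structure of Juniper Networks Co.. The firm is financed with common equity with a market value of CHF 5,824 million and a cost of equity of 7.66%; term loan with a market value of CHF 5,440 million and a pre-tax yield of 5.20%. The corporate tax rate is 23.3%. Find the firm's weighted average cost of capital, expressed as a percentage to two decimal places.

Total capital V = 5824 + 5440 = 11264.
Equity: weight = 5824/11264 = 0.5170; cost = 7.66%.
Term loan: weight = 5440/11264 = 0.4830; after-tax cost = 5.2% × (1 − 23.3%) = 3.9884%.
WACC = 0.5170 × 7.6600% + 0.4830 × 3.9884% = 5.8868%.

5.89%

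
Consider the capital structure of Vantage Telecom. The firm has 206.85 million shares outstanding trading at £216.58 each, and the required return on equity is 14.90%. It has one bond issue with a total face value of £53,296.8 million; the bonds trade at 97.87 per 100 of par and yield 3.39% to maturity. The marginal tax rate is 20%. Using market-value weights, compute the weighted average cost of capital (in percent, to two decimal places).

Market value of equity E = 216.58 × 206.85m = 44799.573m. Market value of debt D = 53296.8m × 97.87/100 = 52161.57816m.
Total capital V = 44799.573 + 52161.57816 = 96961.15116.
Equity: weight = 44799.573/96961.15116 = 0.4620; cost = 14.9%.
Bonds outstanding: weight = 52161.57816/96961.15116 = 0.5380; after-tax cost = 3.39% × (1 − 20%) = 2.7120%.
WACC = 0.4620 × 14.9000% + 0.5380 × 2.7120% = 8.3433%.

8.34%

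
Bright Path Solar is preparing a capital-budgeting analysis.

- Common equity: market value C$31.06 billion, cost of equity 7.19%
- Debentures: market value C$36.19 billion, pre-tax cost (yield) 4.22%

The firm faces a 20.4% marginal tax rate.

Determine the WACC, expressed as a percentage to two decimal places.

5.13%

Total capital V = 31.06 + 36.19 = 67.25.
Equity: weight = 31.06/67.25 = 0.4619; cost = 7.19%.
Debentures: weight = 36.19/67.25 = 0.5381; after-tax cost = 4.22% × (1 − 20.4%) = 3.3591%.
WACC = 0.4619 × 7.1900% + 0.5381 × 3.3591% = 5.1284%.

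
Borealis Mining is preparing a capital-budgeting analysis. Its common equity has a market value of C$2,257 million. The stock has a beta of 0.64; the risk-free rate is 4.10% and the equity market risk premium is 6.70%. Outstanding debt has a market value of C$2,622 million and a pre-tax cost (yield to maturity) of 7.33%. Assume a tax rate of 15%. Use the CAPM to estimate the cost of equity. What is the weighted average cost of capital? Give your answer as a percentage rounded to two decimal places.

Cost of equity via CAPM: Re = 4.1% + 0.64 × 6.7% = 8.3880%.
Total capital V = 2257 + 2622 = 4879.
Equity: weight = 2257/4879 = 0.4626; cost = 8.388%.
Debt: weight = 2622/4879 = 0.5374; after-tax cost = 7.33% × (1 − 15%) = 6.2305%.
WACC = 0.4626 × 8.3880% + 0.5374 × 6.2305% = 7.2285%.

7.23%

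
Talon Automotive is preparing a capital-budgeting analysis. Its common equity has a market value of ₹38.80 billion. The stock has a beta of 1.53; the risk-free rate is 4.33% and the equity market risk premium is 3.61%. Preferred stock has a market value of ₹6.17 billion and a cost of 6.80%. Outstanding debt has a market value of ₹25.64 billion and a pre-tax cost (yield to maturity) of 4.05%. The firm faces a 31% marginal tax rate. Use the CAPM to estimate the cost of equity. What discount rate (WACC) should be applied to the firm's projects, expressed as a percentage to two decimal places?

7.02%

Cost of equity via CAPM: Re = 4.33% + 1.53 × 3.61% = 9.8533%.
Total capital V = 38.8 + 6.17 + 25.64 = 70.61.
Equity: weight = 38.8/70.61 = 0.5495; cost = 9.8533%.
Preferred: weight = 6.17/70.61 = 0.0874; cost = 6.8%.
Debt: weight = 25.64/70.61 = 0.3631; after-tax cost = 4.05% × (1 − 31%) = 2.7945%.
WACC = 0.5495 × 9.8533% + 0.0874 × 6.8000% + 0.3631 × 2.7945% = 7.0233%.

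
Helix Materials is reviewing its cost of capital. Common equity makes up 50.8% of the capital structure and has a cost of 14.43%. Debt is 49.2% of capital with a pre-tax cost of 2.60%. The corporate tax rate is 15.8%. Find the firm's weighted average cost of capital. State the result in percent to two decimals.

After-tax cost of debt = 2.6% × (1 − 15.8%) = 2.1892%.
WACC = 0.508 × 14.4300% + 0.492 × 2.1892% = 8.4075%.

8.41%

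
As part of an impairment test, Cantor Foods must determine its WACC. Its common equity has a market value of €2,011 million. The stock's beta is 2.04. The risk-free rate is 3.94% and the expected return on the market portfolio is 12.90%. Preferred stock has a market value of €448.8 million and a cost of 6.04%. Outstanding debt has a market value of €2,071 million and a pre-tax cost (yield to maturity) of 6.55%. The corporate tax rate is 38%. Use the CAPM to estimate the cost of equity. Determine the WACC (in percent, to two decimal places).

12.32%

Market risk premium = 12.9% − 3.94% = 8.96%.
Cost of equity via CAPM: Re = 3.94% + 2.04 × 8.96% = 22.2184%.
Total capital V = 2011 + 448.8 + 2071 = 4530.8.
Equity: weight = 2011/4530.8 = 0.4439; cost = 22.2184%.
Preferred: weight = 448.8/4530.8 = 0.0991; cost = 6.04%.
Debt: weight = 2071/4530.8 = 0.4571; after-tax cost = 6.55% × (1 − 38%) = 4.0610%.
WACC = 0.4439 × 22.2184% + 0.0991 × 6.0400% + 0.4571 × 4.0610% = 12.3162%.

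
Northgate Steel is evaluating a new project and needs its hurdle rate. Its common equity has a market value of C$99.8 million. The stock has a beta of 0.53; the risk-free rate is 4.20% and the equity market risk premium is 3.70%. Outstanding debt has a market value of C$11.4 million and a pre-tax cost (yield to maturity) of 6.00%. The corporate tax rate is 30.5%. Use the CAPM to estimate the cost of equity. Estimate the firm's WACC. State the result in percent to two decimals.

5.96%

Cost of equity via CAPM: Re = 4.2% + 0.53 × 3.7% = 6.1610%.
Total capital V = 99.8 + 11.4 = 111.2.
Equity: weight = 99.8/111.2 = 0.8975; cost = 6.161%.
Debt: weight = 11.4/111.2 = 0.1025; after-tax cost = 6% × (1 − 30.5%) = 4.1700%.
WACC = 0.8975 × 6.1610% + 0.1025 × 4.1700% = 5.9569%.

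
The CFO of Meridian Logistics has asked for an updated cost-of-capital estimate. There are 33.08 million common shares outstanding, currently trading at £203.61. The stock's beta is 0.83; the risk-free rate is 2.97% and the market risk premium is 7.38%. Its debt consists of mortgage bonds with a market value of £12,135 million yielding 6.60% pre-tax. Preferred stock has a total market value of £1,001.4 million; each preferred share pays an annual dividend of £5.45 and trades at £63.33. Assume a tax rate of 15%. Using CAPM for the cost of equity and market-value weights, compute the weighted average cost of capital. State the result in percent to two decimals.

6.94%

Cost of equity via CAPM: Re = 2.97% + 0.83 × 7.38% = 9.0954%.
Cost of preferred: Rp = 5.45 / 63.33 = 8.6057%.
Market value of equity E = 203.61 × 33.08m = 6735.4188m.
Total capital V = 6735.4188 + 1001.4 + 12135 = 19871.8188.
Equity: weight = 6735.4188/19871.8188 = 0.3389; cost = 9.0954%.
Preferred: weight = 1001.4/19871.8188 = 0.0504; cost = 8.6057%.
Mortgage bonds: weight = 12135/19871.8188 = 0.6107; after-tax cost = 6.6% × (1 − 15%) = 5.6100%.
WACC = 0.3389 × 9.0954% + 0.0504 × 8.6057% + 0.6107 × 5.6100% = 6.9423%.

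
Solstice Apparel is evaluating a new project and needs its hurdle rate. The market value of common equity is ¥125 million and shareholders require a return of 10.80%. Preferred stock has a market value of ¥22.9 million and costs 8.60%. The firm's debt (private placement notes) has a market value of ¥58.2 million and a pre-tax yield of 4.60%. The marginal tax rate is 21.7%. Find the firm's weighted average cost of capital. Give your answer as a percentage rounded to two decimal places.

8.52%

Total capital V = 125 + 22.9 + 58.2 = 206.1.
Equity: weight = 125/206.1 = 0.6065; cost = 10.8%.
Preferred: weight = 22.9/206.1 = 0.1111; cost = 8.6%.
Private placement notes: weight = 58.2/206.1 = 0.2824; after-tax cost = 4.6% × (1 − 21.7%) = 3.6018%.
WACC = 0.6065 × 10.8000% + 0.1111 × 8.6000% + 0.2824 × 3.6018% = 8.5229%.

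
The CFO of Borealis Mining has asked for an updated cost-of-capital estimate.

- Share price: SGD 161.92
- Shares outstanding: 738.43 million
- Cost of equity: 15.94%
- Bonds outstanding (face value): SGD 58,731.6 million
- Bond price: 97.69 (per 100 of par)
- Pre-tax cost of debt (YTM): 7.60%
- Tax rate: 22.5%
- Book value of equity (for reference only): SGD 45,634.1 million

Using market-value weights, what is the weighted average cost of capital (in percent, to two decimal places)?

Market value of equity E = 161.92 × 738.43m = 119566.5856m. Market value of debt D = 58731.6m × 97.69/100 = 57374.90004m.
Total capital V = 119566.5856 + 57374.90004 = 176941.48564.
Equity: weight = 119566.5856/176941.48564 = 0.6757; cost = 15.94%.
Bonds outstanding: weight = 57374.90004/176941.48564 = 0.3243; after-tax cost = 7.6% × (1 − 22.5%) = 5.8900%.
WACC = 0.6757 × 15.9400% + 0.3243 × 5.8900% = 12.6812%.

12.68%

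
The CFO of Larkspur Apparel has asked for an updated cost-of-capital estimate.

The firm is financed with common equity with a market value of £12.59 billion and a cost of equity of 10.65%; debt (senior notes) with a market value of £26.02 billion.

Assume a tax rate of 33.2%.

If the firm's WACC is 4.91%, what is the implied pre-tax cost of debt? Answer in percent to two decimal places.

Total capital V = 12.59 + 26.02 = 38.61.
Equity weight = 12.59/38.61 = 0.3261.
Senior notes weight = 26.02/38.61 = 0.6739.
Equity contribution = 0.3261 × 10.65% = 3.4728%.
Remaining for debt = 4.91% − 3.4728% = 1.4372%.
Rd × (1 − 33.2%) × 0.6739 = 1.4372%  ⇒  Rd = 3.1926%.

3.19%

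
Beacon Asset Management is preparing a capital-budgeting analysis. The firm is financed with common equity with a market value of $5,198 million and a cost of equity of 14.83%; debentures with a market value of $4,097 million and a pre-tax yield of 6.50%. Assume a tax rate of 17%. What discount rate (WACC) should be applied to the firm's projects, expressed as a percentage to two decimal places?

Total capital V = 5198 + 4097 = 9295.
Equity: weight = 5198/9295 = 0.5592; cost = 14.83%.
Debentures: weight = 4097/9295 = 0.4408; after-tax cost = 6.5% × (1 − 17%) = 5.3950%.
WACC = 0.5592 × 14.8300% + 0.4408 × 5.3950% = 10.6713%.

10.67%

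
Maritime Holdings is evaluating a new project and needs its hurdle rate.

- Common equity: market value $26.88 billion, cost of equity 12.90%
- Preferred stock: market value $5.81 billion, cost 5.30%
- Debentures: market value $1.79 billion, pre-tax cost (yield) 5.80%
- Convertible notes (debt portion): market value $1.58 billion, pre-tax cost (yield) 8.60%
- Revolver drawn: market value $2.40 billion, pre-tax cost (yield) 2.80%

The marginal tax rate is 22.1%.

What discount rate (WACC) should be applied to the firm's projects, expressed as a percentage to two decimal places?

Total capital V = 26.88 + 5.81 + 1.79 + 1.58 + 2.4 = 38.46.
Equity: weight = 26.88/38.46 = 0.6989; cost = 12.9%.
Preferred: weight = 5.81/38.46 = 0.1511; cost = 5.3%.
Debentures: weight = 1.79/38.46 = 0.0465; after-tax cost = 5.8% × (1 − 22.1%) = 4.5182%.
Convertible notes (debt portion): weight = 1.58/38.46 = 0.0411; after-tax cost = 8.6% × (1 − 22.1%) = 6.6994%.
Revolver drawn: weight = 2.4/38.46 = 0.0624; after-tax cost = 2.8% × (1 − 22.1%) = 2.1812%.
WACC = 0.6989 × 12.9000% + 0.1511 × 5.3000% + 0.0465 × 4.5182% + 0.0411 × 6.6994% + 0.0624 × 2.1812% = 10.4382%.

10.44%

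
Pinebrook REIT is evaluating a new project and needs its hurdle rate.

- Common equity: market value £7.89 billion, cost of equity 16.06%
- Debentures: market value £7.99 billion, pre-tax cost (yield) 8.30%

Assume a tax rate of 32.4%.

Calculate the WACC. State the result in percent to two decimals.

10.80%

Total capital V = 7.89 + 7.99 = 15.88.
Equity: weight = 7.89/15.88 = 0.4969; cost = 16.06%.
Debentures: weight = 7.99/15.88 = 0.5031; after-tax cost = 8.3% × (1 − 32.4%) = 5.6108%.
WACC = 0.4969 × 16.0600% + 0.5031 × 5.6108% = 10.8025%.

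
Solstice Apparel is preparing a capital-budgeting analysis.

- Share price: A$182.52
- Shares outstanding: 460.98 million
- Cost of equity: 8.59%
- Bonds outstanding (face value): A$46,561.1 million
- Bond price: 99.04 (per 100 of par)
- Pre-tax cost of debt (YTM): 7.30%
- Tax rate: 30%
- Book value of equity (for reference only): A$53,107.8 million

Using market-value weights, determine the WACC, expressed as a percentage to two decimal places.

7.36%

Market value of equity E = 182.52 × 460.98m = 84138.0696m. Market value of debt D = 46561.1m × 99.04/100 = 46114.11344m.
Total capital V = 84138.0696 + 46114.11344 = 130252.18304.
Equity: weight = 84138.0696/130252.18304 = 0.6460; cost = 8.59%.
Bonds outstanding: weight = 46114.11344/130252.18304 = 0.3540; after-tax cost = 7.3% × (1 − 30%) = 5.1100%.
WACC = 0.6460 × 8.5900% + 0.3540 × 5.1100% = 7.3580%.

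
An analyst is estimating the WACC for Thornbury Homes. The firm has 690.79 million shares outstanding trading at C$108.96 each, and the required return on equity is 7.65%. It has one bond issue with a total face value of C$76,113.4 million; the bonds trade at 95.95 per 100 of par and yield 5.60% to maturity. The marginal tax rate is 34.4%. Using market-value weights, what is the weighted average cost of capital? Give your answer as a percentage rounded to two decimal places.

Market value of equity E = 108.96 × 690.79m = 75268.4784m. Market value of debt D = 76113.4m × 95.95/100 = 73030.8073m.
Total capital V = 75268.4784 + 73030.8073 = 148299.2857.
Equity: weight = 75268.4784/148299.2857 = 0.5075; cost = 7.65%.
Bonds outstanding: weight = 73030.8073/148299.2857 = 0.4925; after-tax cost = 5.6% × (1 − 34.4%) = 3.6736%.
WACC = 0.5075 × 7.6500% + 0.4925 × 3.6736% = 5.6918%.

5.69%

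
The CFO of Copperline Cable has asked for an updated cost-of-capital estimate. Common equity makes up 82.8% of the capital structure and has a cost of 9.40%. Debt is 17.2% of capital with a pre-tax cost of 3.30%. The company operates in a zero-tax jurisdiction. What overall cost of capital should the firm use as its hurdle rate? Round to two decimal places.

After-tax cost of debt = 3.3% × (1 − 0%) = 3.3000%.
WACC = 0.828 × 9.4000% + 0.172 × 3.3000% = 8.3508%.

8.35%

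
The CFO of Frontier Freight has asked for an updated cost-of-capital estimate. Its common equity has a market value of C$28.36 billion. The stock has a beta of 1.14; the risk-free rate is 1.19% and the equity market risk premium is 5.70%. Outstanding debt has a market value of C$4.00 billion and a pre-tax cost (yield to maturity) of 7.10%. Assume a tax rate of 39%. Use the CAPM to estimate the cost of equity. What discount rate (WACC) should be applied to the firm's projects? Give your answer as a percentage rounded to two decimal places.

7.27%

Cost of equity via CAPM: Re = 1.19% + 1.14 × 5.7% = 7.6880%.
Total capital V = 28.36 + 4 = 32.36.
Equity: weight = 28.36/32.36 = 0.8764; cost = 7.688%.
Debt: weight = 4/32.36 = 0.1236; after-tax cost = 7.1% × (1 − 39%) = 4.3310%.
WACC = 0.8764 × 7.6880% + 0.1236 × 4.3310% = 7.2730%.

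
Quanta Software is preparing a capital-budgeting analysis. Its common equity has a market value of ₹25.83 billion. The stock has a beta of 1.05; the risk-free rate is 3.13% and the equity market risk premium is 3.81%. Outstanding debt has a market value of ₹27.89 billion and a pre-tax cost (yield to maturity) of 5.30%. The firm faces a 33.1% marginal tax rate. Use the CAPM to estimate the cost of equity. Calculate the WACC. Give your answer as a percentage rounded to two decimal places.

Cost of equity via CAPM: Re = 3.13% + 1.05 × 3.81% = 7.1305%.
Total capital V = 25.83 + 27.89 = 53.72.
Equity: weight = 25.83/53.72 = 0.4808; cost = 7.1305%.
Debt: weight = 27.89/53.72 = 0.5192; after-tax cost = 5.3% × (1 − 33.1%) = 3.5457%.
WACC = 0.4808 × 7.1305% + 0.5192 × 3.5457% = 5.2694%.

5.27%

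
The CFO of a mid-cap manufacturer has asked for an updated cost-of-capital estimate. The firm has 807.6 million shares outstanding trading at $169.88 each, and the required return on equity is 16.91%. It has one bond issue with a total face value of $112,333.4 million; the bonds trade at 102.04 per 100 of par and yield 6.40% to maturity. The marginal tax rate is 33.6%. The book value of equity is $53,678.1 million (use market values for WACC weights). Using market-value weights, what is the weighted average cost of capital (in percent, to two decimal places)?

Market value of equity E = 169.88 × 807.6m = 137195.088m. Market value of debt D = 112333.4m × 102.04/100 = 114625.00136m.
Total capital V = 137195.088 + 114625.00136 = 251820.08936.
Equity: weight = 137195.088/251820.08936 = 0.5448; cost = 16.91%.
Bonds outstanding: weight = 114625.00136/251820.08936 = 0.4552; after-tax cost = 6.4% × (1 − 33.6%) = 4.2496%.
WACC = 0.5448 × 16.9100% + 0.4552 × 4.2496% = 11.1472%.

11.15%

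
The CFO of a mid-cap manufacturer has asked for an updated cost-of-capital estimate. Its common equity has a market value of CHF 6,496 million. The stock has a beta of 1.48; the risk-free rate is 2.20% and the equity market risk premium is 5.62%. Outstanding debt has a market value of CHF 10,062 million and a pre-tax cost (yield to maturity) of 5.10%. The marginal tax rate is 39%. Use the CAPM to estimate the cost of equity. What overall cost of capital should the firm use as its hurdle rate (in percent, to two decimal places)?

6.02%

Cost of equity via CAPM: Re = 2.2% + 1.48 × 5.62% = 10.5176%.
Total capital V = 6496 + 10062 = 16558.
Equity: weight = 6496/16558 = 0.3923; cost = 10.5176%.
Debt: weight = 10062/16558 = 0.6077; after-tax cost = 5.1% × (1 − 39%) = 3.1110%.
WACC = 0.3923 × 10.5176% + 0.6077 × 3.1110% = 6.0167%.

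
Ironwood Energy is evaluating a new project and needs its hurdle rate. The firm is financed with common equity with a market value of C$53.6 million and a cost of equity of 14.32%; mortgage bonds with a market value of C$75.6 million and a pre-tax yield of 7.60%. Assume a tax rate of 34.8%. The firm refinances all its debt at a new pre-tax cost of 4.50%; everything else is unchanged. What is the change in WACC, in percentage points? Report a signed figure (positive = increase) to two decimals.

Current WACC:
Total capital V = 53.6 + 75.6 = 129.2.
Equity: weight = 53.6/129.2 = 0.4149; cost = 14.32%.
Mortgage bonds: weight = 75.6/129.2 = 0.5851; after-tax cost = 7.6% × (1 − 34.8%) = 4.9552%.
WACC = 0.4149 × 14.3200% + 0.5851 × 4.9552% = 8.8403%.
After the change:
Total capital V = 53.6 + 75.6 = 129.2.
Equity: weight = 53.6/129.2 = 0.4149; cost = 14.32%.
Mortgage bonds: weight = 75.6/129.2 = 0.5851; after-tax cost = 4.5% × (1 − 34.8%) = 2.9340%.
WACC = 0.4149 × 14.3200% + 0.5851 × 2.9340% = 7.6576%.
Change in WACC = 7.6576% − 8.8403% = -1.1827 pp.

-1.18 pp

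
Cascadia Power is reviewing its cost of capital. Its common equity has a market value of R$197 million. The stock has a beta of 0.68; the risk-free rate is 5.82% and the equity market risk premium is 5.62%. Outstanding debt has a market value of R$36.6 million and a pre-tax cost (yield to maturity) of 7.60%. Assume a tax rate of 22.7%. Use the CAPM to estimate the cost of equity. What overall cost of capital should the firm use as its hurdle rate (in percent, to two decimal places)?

Cost of equity via CAPM: Re = 5.82% + 0.68 × 5.62% = 9.6416%.
Total capital V = 197 + 36.6 = 233.6.
Equity: weight = 197/233.6 = 0.8433; cost = 9.6416%.
Debt: weight = 36.6/233.6 = 0.1567; after-tax cost = 7.6% × (1 − 22.7%) = 5.8748%.
WACC = 0.8433 × 9.6416% + 0.1567 × 5.8748% = 9.0514%.

9.05%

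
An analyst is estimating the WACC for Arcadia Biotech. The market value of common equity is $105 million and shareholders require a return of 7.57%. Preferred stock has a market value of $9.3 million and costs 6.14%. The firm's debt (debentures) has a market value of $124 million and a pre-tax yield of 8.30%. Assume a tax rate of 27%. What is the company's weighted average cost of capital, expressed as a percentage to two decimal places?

Total capital V = 105 + 9.3 + 124 = 238.3.
Equity: weight = 105/238.3 = 0.4406; cost = 7.57%.
Preferred: weight = 9.3/238.3 = 0.0390; cost = 6.14%.
Debentures: weight = 124/238.3 = 0.5204; after-tax cost = 8.3% × (1 − 27%) = 6.0590%.
WACC = 0.4406 × 7.5700% + 0.0390 × 6.1400% + 0.5204 × 6.0590% = 6.7279%.

6.73%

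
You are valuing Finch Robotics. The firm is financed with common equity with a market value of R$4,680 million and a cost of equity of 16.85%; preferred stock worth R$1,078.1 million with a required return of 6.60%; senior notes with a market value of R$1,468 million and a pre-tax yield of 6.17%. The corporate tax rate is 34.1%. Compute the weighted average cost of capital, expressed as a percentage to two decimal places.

Total capital V = 4680 + 1078.1 + 1468 = 7226.1.
Equity: weight = 4680/7226.1 = 0.6477; cost = 16.85%.
Preferred: weight = 1078.1/7226.1 = 0.1492; cost = 6.6%.
Senior notes: weight = 1468/7226.1 = 0.2032; after-tax cost = 6.17% × (1 − 34.1%) = 4.0660%.
WACC = 0.6477 × 16.8500% + 0.1492 × 6.6000% + 0.2032 × 4.0660% = 12.7237%.

12.72%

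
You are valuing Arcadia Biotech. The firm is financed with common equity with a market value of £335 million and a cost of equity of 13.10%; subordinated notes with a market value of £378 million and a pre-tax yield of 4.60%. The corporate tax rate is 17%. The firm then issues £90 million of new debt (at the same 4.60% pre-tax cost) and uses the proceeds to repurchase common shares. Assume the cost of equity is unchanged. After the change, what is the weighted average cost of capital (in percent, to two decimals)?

7.01%

After the change:
Total capital V = 245 + 468 = 713.
Equity: weight = 245/713 = 0.3436; cost = 13.1%.
Subordinated notes: weight = 468/713 = 0.6564; after-tax cost = 4.6% × (1 − 17%) = 3.8180%.
WACC = 0.3436 × 13.1000% + 0.6564 × 3.8180% = 7.0075%.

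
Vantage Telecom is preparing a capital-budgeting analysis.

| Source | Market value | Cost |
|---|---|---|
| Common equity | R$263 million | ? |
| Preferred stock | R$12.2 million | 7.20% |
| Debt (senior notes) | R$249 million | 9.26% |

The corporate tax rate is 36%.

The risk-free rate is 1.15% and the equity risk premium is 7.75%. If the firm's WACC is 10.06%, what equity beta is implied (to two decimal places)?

1.67

Total capital V = 263 + 12.2 + 249 = 524.2.
Equity weight = 263/524.2 = 0.5017.
Preferred weight = 12.2/524.2 = 0.0233.
Senior notes weight = 249/524.2 = 0.4750.
Debt contribution = 0.4750 × 9.26% × (1 − 36%) = 2.8151%.
Preferred contribution = 0.0233 × 7.2% = 0.1676%.
Required equity contribution = 10.06% − 2.9827% = 7.0773%  ⇒  Re = 14.1062%.
CAPM: 14.1062% = 1.15% + β × 7.75%  ⇒  β = 1.6718.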